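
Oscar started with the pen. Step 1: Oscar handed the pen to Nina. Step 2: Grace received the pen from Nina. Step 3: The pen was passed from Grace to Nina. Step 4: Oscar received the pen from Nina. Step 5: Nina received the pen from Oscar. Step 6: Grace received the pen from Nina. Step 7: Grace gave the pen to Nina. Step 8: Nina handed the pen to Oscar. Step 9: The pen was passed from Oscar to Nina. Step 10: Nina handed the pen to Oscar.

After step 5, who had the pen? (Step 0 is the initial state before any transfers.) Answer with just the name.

Tracking the pen holder through step 5:
After step 0 (start): Oscar
After step 1: Nina
After step 2: Grace
After step 3: Nina
After step 4: Oscar
After step 5: Nina

At step 5, the holder is Nina.

Answer: Nina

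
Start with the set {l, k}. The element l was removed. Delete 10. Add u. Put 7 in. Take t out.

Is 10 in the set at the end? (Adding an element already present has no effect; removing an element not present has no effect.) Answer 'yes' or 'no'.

Tracking the set through each operation:
Start: {k, l}
Event 1 (remove l): removed. Set: {k}
Event 2 (remove 10): not present, no change. Set: {k}
Event 3 (add u): added. Set: {k, u}
Event 4 (add 7): added. Set: {7, k, u}
Event 5 (remove t): not present, no change. Set: {7, k, u}

Final set: {7, k, u} (size 3)
10 is NOT in the final set.

Answer: no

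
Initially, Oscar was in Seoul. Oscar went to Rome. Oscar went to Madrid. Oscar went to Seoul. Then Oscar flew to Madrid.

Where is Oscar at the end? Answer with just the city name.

Answer: Madrid

Derivation:
Tracking Oscar's location:
Start: Oscar is in Seoul.
After move 1: Seoul -> Rome. Oscar is in Rome.
After move 2: Rome -> Madrid. Oscar is in Madrid.
After move 3: Madrid -> Seoul. Oscar is in Seoul.
After move 4: Seoul -> Madrid. Oscar is in Madrid.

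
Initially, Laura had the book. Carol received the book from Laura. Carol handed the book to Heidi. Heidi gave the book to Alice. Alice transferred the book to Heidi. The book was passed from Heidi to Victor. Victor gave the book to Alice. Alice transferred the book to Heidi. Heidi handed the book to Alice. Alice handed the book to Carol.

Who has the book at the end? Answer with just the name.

Tracking the book through each event:
Start: Laura has the book.
After event 1: Carol has the book.
After event 2: Heidi has the book.
After event 3: Alice has the book.
After event 4: Heidi has the book.
After event 5: Victor has the book.
After event 6: Alice has the book.
After event 7: Heidi has the book.
After event 8: Alice has the book.
After event 9: Carol has the book.

Answer: Carol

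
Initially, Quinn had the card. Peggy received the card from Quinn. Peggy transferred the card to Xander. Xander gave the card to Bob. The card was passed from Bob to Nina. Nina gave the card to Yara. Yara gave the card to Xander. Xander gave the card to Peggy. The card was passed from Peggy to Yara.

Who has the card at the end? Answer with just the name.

Answer: Yara

Derivation:
Tracking the card through each event:
Start: Quinn has the card.
After event 1: Peggy has the card.
After event 2: Xander has the card.
After event 3: Bob has the card.
After event 4: Nina has the card.
After event 5: Yara has the card.
After event 6: Xander has the card.
After event 7: Peggy has the card.
After event 8: Yara has the card.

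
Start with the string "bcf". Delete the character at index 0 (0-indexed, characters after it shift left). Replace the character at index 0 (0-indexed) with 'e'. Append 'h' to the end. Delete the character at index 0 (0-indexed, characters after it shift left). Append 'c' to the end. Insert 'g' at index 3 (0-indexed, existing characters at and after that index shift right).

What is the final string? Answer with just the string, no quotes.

Answer: fhcg

Derivation:
Applying each edit step by step:
Start: "bcf"
Op 1 (delete idx 0 = 'b'): "bcf" -> "cf"
Op 2 (replace idx 0: 'c' -> 'e'): "cf" -> "ef"
Op 3 (append 'h'): "ef" -> "efh"
Op 4 (delete idx 0 = 'e'): "efh" -> "fh"
Op 5 (append 'c'): "fh" -> "fhc"
Op 6 (insert 'g' at idx 3): "fhc" -> "fhcg"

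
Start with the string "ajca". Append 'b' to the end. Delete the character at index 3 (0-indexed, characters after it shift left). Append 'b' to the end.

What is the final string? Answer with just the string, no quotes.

Applying each edit step by step:
Start: "ajca"
Op 1 (append 'b'): "ajca" -> "ajcab"
Op 2 (delete idx 3 = 'a'): "ajcab" -> "ajcb"
Op 3 (append 'b'): "ajcb" -> "ajcbb"

Answer: ajcbb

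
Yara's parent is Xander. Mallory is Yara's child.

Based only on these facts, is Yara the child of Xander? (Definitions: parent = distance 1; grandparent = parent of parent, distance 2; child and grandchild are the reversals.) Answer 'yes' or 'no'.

Answer: yes

Derivation:
Reconstructing the parent chain from the given facts:
  Xander -> Yara -> Mallory
(each arrow means 'parent of the next')
Positions in the chain (0 = top):
  position of Xander: 0
  position of Yara: 1
  position of Mallory: 2

Yara is at position 1, Xander is at position 0; signed distance (j - i) = -1.
'child' requires j - i = -1. Actual distance is -1, so the relation HOLDS.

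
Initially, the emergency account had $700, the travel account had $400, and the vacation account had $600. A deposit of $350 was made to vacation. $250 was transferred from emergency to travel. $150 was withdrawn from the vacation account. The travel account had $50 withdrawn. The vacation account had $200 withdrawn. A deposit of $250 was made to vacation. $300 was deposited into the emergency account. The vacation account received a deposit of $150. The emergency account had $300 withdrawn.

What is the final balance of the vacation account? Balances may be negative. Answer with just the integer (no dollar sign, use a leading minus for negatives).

Tracking account balances step by step:
Start: emergency=700, travel=400, vacation=600
Event 1 (deposit 350 to vacation): vacation: 600 + 350 = 950. Balances: emergency=700, travel=400, vacation=950
Event 2 (transfer 250 emergency -> travel): emergency: 700 - 250 = 450, travel: 400 + 250 = 650. Balances: emergency=450, travel=650, vacation=950
Event 3 (withdraw 150 from vacation): vacation: 950 - 150 = 800. Balances: emergency=450, travel=650, vacation=800
Event 4 (withdraw 50 from travel): travel: 650 - 50 = 600. Balances: emergency=450, travel=600, vacation=800
Event 5 (withdraw 200 from vacation): vacation: 800 - 200 = 600. Balances: emergency=450, travel=600, vacation=600
Event 6 (deposit 250 to vacation): vacation: 600 + 250 = 850. Balances: emergency=450, travel=600, vacation=850
Event 7 (deposit 300 to emergency): emergency: 450 + 300 = 750. Balances: emergency=750, travel=600, vacation=850
Event 8 (deposit 150 to vacation): vacation: 850 + 150 = 1000. Balances: emergency=750, travel=600, vacation=1000
Event 9 (withdraw 300 from emergency): emergency: 750 - 300 = 450. Balances: emergency=450, travel=600, vacation=1000

Final balance of vacation: 1000

Answer: 1000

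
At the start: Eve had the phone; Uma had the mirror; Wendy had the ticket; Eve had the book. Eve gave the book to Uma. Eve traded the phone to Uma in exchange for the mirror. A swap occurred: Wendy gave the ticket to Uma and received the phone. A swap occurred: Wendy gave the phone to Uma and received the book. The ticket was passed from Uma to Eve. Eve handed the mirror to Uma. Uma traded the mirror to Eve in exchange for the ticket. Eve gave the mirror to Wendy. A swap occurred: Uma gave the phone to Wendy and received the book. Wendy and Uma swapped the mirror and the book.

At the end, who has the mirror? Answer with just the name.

Answer: Uma

Derivation:
Tracking all object holders:
Start: phone:Eve, mirror:Uma, ticket:Wendy, book:Eve
Event 1 (give book: Eve -> Uma). State: phone:Eve, mirror:Uma, ticket:Wendy, book:Uma
Event 2 (swap phone<->mirror: now phone:Uma, mirror:Eve). State: phone:Uma, mirror:Eve, ticket:Wendy, book:Uma
Event 3 (swap ticket<->phone: now ticket:Uma, phone:Wendy). State: phone:Wendy, mirror:Eve, ticket:Uma, book:Uma
Event 4 (swap phone<->book: now phone:Uma, book:Wendy). State: phone:Uma, mirror:Eve, ticket:Uma, book:Wendy
Event 5 (give ticket: Uma -> Eve). State: phone:Uma, mirror:Eve, ticket:Eve, book:Wendy
Event 6 (give mirror: Eve -> Uma). State: phone:Uma, mirror:Uma, ticket:Eve, book:Wendy
Event 7 (swap mirror<->ticket: now mirror:Eve, ticket:Uma). State: phone:Uma, mirror:Eve, ticket:Uma, book:Wendy
Event 8 (give mirror: Eve -> Wendy). State: phone:Uma, mirror:Wendy, ticket:Uma, book:Wendy
Event 9 (swap phone<->book: now phone:Wendy, book:Uma). State: phone:Wendy, mirror:Wendy, ticket:Uma, book:Uma
Event 10 (swap mirror<->book: now mirror:Uma, book:Wendy). State: phone:Wendy, mirror:Uma, ticket:Uma, book:Wendy

Final state: phone:Wendy, mirror:Uma, ticket:Uma, book:Wendy
The mirror is held by Uma.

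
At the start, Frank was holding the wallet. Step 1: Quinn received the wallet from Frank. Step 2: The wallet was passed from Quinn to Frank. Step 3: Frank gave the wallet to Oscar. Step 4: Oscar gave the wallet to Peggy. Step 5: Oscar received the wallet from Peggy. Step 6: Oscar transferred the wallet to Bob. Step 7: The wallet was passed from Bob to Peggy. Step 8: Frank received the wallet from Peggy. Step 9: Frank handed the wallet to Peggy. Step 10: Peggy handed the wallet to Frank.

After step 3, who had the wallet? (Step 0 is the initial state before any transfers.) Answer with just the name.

Tracking the wallet holder through step 3:
After step 0 (start): Frank
After step 1: Quinn
After step 2: Frank
After step 3: Oscar

At step 3, the holder is Oscar.

Answer: Oscar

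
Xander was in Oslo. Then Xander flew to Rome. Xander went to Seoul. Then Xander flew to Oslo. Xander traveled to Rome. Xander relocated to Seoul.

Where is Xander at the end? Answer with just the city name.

Answer: Seoul

Derivation:
Tracking Xander's location:
Start: Xander is in Oslo.
After move 1: Oslo -> Rome. Xander is in Rome.
After move 2: Rome -> Seoul. Xander is in Seoul.
After move 3: Seoul -> Oslo. Xander is in Oslo.
After move 4: Oslo -> Rome. Xander is in Rome.
After move 5: Rome -> Seoul. Xander is in Seoul.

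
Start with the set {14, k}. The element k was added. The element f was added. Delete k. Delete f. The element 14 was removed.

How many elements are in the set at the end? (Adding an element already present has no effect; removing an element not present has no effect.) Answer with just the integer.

Answer: 0

Derivation:
Tracking the set through each operation:
Start: {14, k}
Event 1 (add k): already present, no change. Set: {14, k}
Event 2 (add f): added. Set: {14, f, k}
Event 3 (remove k): removed. Set: {14, f}
Event 4 (remove f): removed. Set: {14}
Event 5 (remove 14): removed. Set: {}

Final set: {} (size 0)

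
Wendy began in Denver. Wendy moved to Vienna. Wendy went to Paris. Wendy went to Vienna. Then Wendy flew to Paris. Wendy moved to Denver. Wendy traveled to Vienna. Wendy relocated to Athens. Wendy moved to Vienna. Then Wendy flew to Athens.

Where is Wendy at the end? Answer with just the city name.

Tracking Wendy's location:
Start: Wendy is in Denver.
After move 1: Denver -> Vienna. Wendy is in Vienna.
After move 2: Vienna -> Paris. Wendy is in Paris.
After move 3: Paris -> Vienna. Wendy is in Vienna.
After move 4: Vienna -> Paris. Wendy is in Paris.
After move 5: Paris -> Denver. Wendy is in Denver.
After move 6: Denver -> Vienna. Wendy is in Vienna.
After move 7: Vienna -> Athens. Wendy is in Athens.
After move 8: Athens -> Vienna. Wendy is in Vienna.
After move 9: Vienna -> Athens. Wendy is in Athens.

Answer: Athens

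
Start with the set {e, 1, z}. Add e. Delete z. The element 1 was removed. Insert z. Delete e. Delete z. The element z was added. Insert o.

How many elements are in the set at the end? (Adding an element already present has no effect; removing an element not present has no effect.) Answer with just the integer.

Answer: 2

Derivation:
Tracking the set through each operation:
Start: {1, e, z}
Event 1 (add e): already present, no change. Set: {1, e, z}
Event 2 (remove z): removed. Set: {1, e}
Event 3 (remove 1): removed. Set: {e}
Event 4 (add z): added. Set: {e, z}
Event 5 (remove e): removed. Set: {z}
Event 6 (remove z): removed. Set: {}
Event 7 (add z): added. Set: {z}
Event 8 (add o): added. Set: {o, z}

Final set: {o, z} (size 2)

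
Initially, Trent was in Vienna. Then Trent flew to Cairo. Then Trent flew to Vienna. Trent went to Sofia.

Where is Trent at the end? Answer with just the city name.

Tracking Trent's location:
Start: Trent is in Vienna.
After move 1: Vienna -> Cairo. Trent is in Cairo.
After move 2: Cairo -> Vienna. Trent is in Vienna.
After move 3: Vienna -> Sofia. Trent is in Sofia.

Answer: Sofia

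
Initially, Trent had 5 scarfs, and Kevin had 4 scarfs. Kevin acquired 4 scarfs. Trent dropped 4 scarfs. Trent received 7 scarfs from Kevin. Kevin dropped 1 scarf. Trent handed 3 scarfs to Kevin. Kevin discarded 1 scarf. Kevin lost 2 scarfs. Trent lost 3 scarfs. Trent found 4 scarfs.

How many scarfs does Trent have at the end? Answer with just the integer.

Tracking counts step by step:
Start: Trent=5, Kevin=4
Event 1 (Kevin +4): Kevin: 4 -> 8. State: Trent=5, Kevin=8
Event 2 (Trent -4): Trent: 5 -> 1. State: Trent=1, Kevin=8
Event 3 (Kevin -> Trent, 7): Kevin: 8 -> 1, Trent: 1 -> 8. State: Trent=8, Kevin=1
Event 4 (Kevin -1): Kevin: 1 -> 0. State: Trent=8, Kevin=0
Event 5 (Trent -> Kevin, 3): Trent: 8 -> 5, Kevin: 0 -> 3. State: Trent=5, Kevin=3
Event 6 (Kevin -1): Kevin: 3 -> 2. State: Trent=5, Kevin=2
Event 7 (Kevin -2): Kevin: 2 -> 0. State: Trent=5, Kevin=0
Event 8 (Trent -3): Trent: 5 -> 2. State: Trent=2, Kevin=0
Event 9 (Trent +4): Trent: 2 -> 6. State: Trent=6, Kevin=0

Trent's final count: 6

Answer: 6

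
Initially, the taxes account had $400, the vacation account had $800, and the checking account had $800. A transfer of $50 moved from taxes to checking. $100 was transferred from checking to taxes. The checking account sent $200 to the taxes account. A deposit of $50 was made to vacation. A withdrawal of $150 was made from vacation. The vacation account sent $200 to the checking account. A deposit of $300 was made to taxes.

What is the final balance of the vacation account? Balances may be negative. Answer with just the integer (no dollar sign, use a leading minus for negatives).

Answer: 500

Derivation:
Tracking account balances step by step:
Start: taxes=400, vacation=800, checking=800
Event 1 (transfer 50 taxes -> checking): taxes: 400 - 50 = 350, checking: 800 + 50 = 850. Balances: taxes=350, vacation=800, checking=850
Event 2 (transfer 100 checking -> taxes): checking: 850 - 100 = 750, taxes: 350 + 100 = 450. Balances: taxes=450, vacation=800, checking=750
Event 3 (transfer 200 checking -> taxes): checking: 750 - 200 = 550, taxes: 450 + 200 = 650. Balances: taxes=650, vacation=800, checking=550
Event 4 (deposit 50 to vacation): vacation: 800 + 50 = 850. Balances: taxes=650, vacation=850, checking=550
Event 5 (withdraw 150 from vacation): vacation: 850 - 150 = 700. Balances: taxes=650, vacation=700, checking=550
Event 6 (transfer 200 vacation -> checking): vacation: 700 - 200 = 500, checking: 550 + 200 = 750. Balances: taxes=650, vacation=500, checking=750
Event 7 (deposit 300 to taxes): taxes: 650 + 300 = 950. Balances: taxes=950, vacation=500, checking=750

Final balance of vacation: 500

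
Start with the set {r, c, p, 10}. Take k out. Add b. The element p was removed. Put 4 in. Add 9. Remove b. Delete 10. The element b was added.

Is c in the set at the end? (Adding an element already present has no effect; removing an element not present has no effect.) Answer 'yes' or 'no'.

Tracking the set through each operation:
Start: {10, c, p, r}
Event 1 (remove k): not present, no change. Set: {10, c, p, r}
Event 2 (add b): added. Set: {10, b, c, p, r}
Event 3 (remove p): removed. Set: {10, b, c, r}
Event 4 (add 4): added. Set: {10, 4, b, c, r}
Event 5 (add 9): added. Set: {10, 4, 9, b, c, r}
Event 6 (remove b): removed. Set: {10, 4, 9, c, r}
Event 7 (remove 10): removed. Set: {4, 9, c, r}
Event 8 (add b): added. Set: {4, 9, b, c, r}

Final set: {4, 9, b, c, r} (size 5)
c is in the final set.

Answer: yes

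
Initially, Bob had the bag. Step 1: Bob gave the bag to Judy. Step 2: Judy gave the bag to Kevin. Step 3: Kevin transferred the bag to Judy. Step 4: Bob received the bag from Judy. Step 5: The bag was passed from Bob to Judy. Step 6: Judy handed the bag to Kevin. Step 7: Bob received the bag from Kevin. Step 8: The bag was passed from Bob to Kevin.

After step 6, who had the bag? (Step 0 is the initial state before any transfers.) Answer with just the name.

Tracking the bag holder through step 6:
After step 0 (start): Bob
After step 1: Judy
After step 2: Kevin
After step 3: Judy
After step 4: Bob
After step 5: Judy
After step 6: Kevin

At step 6, the holder is Kevin.

Answer: Kevin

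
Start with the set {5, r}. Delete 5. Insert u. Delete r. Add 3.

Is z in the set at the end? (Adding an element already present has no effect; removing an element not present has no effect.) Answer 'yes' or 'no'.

Answer: no

Derivation:
Tracking the set through each operation:
Start: {5, r}
Event 1 (remove 5): removed. Set: {r}
Event 2 (add u): added. Set: {r, u}
Event 3 (remove r): removed. Set: {u}
Event 4 (add 3): added. Set: {3, u}

Final set: {3, u} (size 2)
z is NOT in the final set.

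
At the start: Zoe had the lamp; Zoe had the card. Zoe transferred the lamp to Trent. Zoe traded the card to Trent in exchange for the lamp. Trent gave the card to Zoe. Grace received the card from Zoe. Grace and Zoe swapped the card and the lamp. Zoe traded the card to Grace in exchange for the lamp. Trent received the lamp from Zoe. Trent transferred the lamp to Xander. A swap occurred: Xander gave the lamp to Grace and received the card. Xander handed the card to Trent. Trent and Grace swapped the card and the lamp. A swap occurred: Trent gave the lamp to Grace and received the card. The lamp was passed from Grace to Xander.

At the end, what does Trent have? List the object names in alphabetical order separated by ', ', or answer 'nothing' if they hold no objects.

Tracking all object holders:
Start: lamp:Zoe, card:Zoe
Event 1 (give lamp: Zoe -> Trent). State: lamp:Trent, card:Zoe
Event 2 (swap card<->lamp: now card:Trent, lamp:Zoe). State: lamp:Zoe, card:Trent
Event 3 (give card: Trent -> Zoe). State: lamp:Zoe, card:Zoe
Event 4 (give card: Zoe -> Grace). State: lamp:Zoe, card:Grace
Event 5 (swap card<->lamp: now card:Zoe, lamp:Grace). State: lamp:Grace, card:Zoe
Event 6 (swap card<->lamp: now card:Grace, lamp:Zoe). State: lamp:Zoe, card:Grace
Event 7 (give lamp: Zoe -> Trent). State: lamp:Trent, card:Grace
Event 8 (give lamp: Trent -> Xander). State: lamp:Xander, card:Grace
Event 9 (swap lamp<->card: now lamp:Grace, card:Xander). State: lamp:Grace, card:Xander
Event 10 (give card: Xander -> Trent). State: lamp:Grace, card:Trent
Event 11 (swap card<->lamp: now card:Grace, lamp:Trent). State: lamp:Trent, card:Grace
Event 12 (swap lamp<->card: now lamp:Grace, card:Trent). State: lamp:Grace, card:Trent
Event 13 (give lamp: Grace -> Xander). State: lamp:Xander, card:Trent

Final state: lamp:Xander, card:Trent
Trent holds: card.

Answer: card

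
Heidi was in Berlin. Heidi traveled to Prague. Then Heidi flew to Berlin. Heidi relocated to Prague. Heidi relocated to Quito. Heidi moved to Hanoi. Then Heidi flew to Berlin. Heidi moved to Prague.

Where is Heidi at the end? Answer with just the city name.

Answer: Prague

Derivation:
Tracking Heidi's location:
Start: Heidi is in Berlin.
After move 1: Berlin -> Prague. Heidi is in Prague.
After move 2: Prague -> Berlin. Heidi is in Berlin.
After move 3: Berlin -> Prague. Heidi is in Prague.
After move 4: Prague -> Quito. Heidi is in Quito.
After move 5: Quito -> Hanoi. Heidi is in Hanoi.
After move 6: Hanoi -> Berlin. Heidi is in Berlin.
After move 7: Berlin -> Prague. Heidi is in Prague.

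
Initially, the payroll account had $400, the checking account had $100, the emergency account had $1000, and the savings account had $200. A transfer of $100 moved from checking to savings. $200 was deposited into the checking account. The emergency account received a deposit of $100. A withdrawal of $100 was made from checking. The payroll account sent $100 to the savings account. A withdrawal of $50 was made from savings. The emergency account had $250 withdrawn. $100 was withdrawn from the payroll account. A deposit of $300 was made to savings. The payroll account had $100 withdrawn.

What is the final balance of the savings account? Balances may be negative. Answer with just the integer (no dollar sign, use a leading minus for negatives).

Tracking account balances step by step:
Start: payroll=400, checking=100, emergency=1000, savings=200
Event 1 (transfer 100 checking -> savings): checking: 100 - 100 = 0, savings: 200 + 100 = 300. Balances: payroll=400, checking=0, emergency=1000, savings=300
Event 2 (deposit 200 to checking): checking: 0 + 200 = 200. Balances: payroll=400, checking=200, emergency=1000, savings=300
Event 3 (deposit 100 to emergency): emergency: 1000 + 100 = 1100. Balances: payroll=400, checking=200, emergency=1100, savings=300
Event 4 (withdraw 100 from checking): checking: 200 - 100 = 100. Balances: payroll=400, checking=100, emergency=1100, savings=300
Event 5 (transfer 100 payroll -> savings): payroll: 400 - 100 = 300, savings: 300 + 100 = 400. Balances: payroll=300, checking=100, emergency=1100, savings=400
Event 6 (withdraw 50 from savings): savings: 400 - 50 = 350. Balances: payroll=300, checking=100, emergency=1100, savings=350
Event 7 (withdraw 250 from emergency): emergency: 1100 - 250 = 850. Balances: payroll=300, checking=100, emergency=850, savings=350
Event 8 (withdraw 100 from payroll): payroll: 300 - 100 = 200. Balances: payroll=200, checking=100, emergency=850, savings=350
Event 9 (deposit 300 to savings): savings: 350 + 300 = 650. Balances: payroll=200, checking=100, emergency=850, savings=650
Event 10 (withdraw 100 from payroll): payroll: 200 - 100 = 100. Balances: payroll=100, checking=100, emergency=850, savings=650

Final balance of savings: 650

Answer: 650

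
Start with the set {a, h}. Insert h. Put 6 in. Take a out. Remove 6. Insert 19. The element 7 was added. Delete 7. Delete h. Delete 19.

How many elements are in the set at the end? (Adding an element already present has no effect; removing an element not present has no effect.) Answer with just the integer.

Answer: 0

Derivation:
Tracking the set through each operation:
Start: {a, h}
Event 1 (add h): already present, no change. Set: {a, h}
Event 2 (add 6): added. Set: {6, a, h}
Event 3 (remove a): removed. Set: {6, h}
Event 4 (remove 6): removed. Set: {h}
Event 5 (add 19): added. Set: {19, h}
Event 6 (add 7): added. Set: {19, 7, h}
Event 7 (remove 7): removed. Set: {19, h}
Event 8 (remove h): removed. Set: {19}
Event 9 (remove 19): removed. Set: {}

Final set: {} (size 0)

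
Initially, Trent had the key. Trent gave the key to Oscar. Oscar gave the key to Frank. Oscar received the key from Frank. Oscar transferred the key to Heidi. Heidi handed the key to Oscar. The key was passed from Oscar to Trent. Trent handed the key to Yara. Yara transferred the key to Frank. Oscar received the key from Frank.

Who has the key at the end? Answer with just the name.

Answer: Oscar

Derivation:
Tracking the key through each event:
Start: Trent has the key.
After event 1: Oscar has the key.
After event 2: Frank has the key.
After event 3: Oscar has the key.
After event 4: Heidi has the key.
After event 5: Oscar has the key.
After event 6: Trent has the key.
After event 7: Yara has the key.
After event 8: Frank has the key.
After event 9: Oscar has the key.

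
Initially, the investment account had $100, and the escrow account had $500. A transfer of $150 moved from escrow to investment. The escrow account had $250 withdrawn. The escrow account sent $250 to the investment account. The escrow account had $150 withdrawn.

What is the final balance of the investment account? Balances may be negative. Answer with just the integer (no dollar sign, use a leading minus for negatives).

Tracking account balances step by step:
Start: investment=100, escrow=500
Event 1 (transfer 150 escrow -> investment): escrow: 500 - 150 = 350, investment: 100 + 150 = 250. Balances: investment=250, escrow=350
Event 2 (withdraw 250 from escrow): escrow: 350 - 250 = 100. Balances: investment=250, escrow=100
Event 3 (transfer 250 escrow -> investment): escrow: 100 - 250 = -150, investment: 250 + 250 = 500. Balances: investment=500, escrow=-150
Event 4 (withdraw 150 from escrow): escrow: -150 - 150 = -300. Balances: investment=500, escrow=-300

Final balance of investment: 500

Answer: 500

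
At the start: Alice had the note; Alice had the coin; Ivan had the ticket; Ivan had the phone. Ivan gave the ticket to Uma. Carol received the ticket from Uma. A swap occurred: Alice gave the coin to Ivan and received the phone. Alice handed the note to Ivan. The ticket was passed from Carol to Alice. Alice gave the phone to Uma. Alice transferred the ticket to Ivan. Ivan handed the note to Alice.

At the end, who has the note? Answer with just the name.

Tracking all object holders:
Start: note:Alice, coin:Alice, ticket:Ivan, phone:Ivan
Event 1 (give ticket: Ivan -> Uma). State: note:Alice, coin:Alice, ticket:Uma, phone:Ivan
Event 2 (give ticket: Uma -> Carol). State: note:Alice, coin:Alice, ticket:Carol, phone:Ivan
Event 3 (swap coin<->phone: now coin:Ivan, phone:Alice). State: note:Alice, coin:Ivan, ticket:Carol, phone:Alice
Event 4 (give note: Alice -> Ivan). State: note:Ivan, coin:Ivan, ticket:Carol, phone:Alice
Event 5 (give ticket: Carol -> Alice). State: note:Ivan, coin:Ivan, ticket:Alice, phone:Alice
Event 6 (give phone: Alice -> Uma). State: note:Ivan, coin:Ivan, ticket:Alice, phone:Uma
Event 7 (give ticket: Alice -> Ivan). State: note:Ivan, coin:Ivan, ticket:Ivan, phone:Uma
Event 8 (give note: Ivan -> Alice). State: note:Alice, coin:Ivan, ticket:Ivan, phone:Uma

Final state: note:Alice, coin:Ivan, ticket:Ivan, phone:Uma
The note is held by Alice.

Answer: Alice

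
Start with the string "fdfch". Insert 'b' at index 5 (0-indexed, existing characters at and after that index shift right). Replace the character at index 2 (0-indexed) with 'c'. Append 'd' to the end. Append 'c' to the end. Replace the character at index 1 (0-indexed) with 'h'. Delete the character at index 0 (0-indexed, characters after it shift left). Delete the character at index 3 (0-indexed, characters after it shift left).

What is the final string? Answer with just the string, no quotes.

Answer: hccbdc

Derivation:
Applying each edit step by step:
Start: "fdfch"
Op 1 (insert 'b' at idx 5): "fdfch" -> "fdfchb"
Op 2 (replace idx 2: 'f' -> 'c'): "fdfchb" -> "fdcchb"
Op 3 (append 'd'): "fdcchb" -> "fdcchbd"
Op 4 (append 'c'): "fdcchbd" -> "fdcchbdc"
Op 5 (replace idx 1: 'd' -> 'h'): "fdcchbdc" -> "fhcchbdc"
Op 6 (delete idx 0 = 'f'): "fhcchbdc" -> "hcchbdc"
Op 7 (delete idx 3 = 'h'): "hcchbdc" -> "hccbdc"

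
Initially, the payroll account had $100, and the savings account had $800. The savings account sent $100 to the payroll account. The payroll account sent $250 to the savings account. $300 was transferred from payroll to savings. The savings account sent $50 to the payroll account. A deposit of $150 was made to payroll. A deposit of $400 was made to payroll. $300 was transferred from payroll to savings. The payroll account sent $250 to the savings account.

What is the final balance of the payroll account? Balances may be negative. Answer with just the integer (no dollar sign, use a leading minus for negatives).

Tracking account balances step by step:
Start: payroll=100, savings=800
Event 1 (transfer 100 savings -> payroll): savings: 800 - 100 = 700, payroll: 100 + 100 = 200. Balances: payroll=200, savings=700
Event 2 (transfer 250 payroll -> savings): payroll: 200 - 250 = -50, savings: 700 + 250 = 950. Balances: payroll=-50, savings=950
Event 3 (transfer 300 payroll -> savings): payroll: -50 - 300 = -350, savings: 950 + 300 = 1250. Balances: payroll=-350, savings=1250
Event 4 (transfer 50 savings -> payroll): savings: 1250 - 50 = 1200, payroll: -350 + 50 = -300. Balances: payroll=-300, savings=1200
Event 5 (deposit 150 to payroll): payroll: -300 + 150 = -150. Balances: payroll=-150, savings=1200
Event 6 (deposit 400 to payroll): payroll: -150 + 400 = 250. Balances: payroll=250, savings=1200
Event 7 (transfer 300 payroll -> savings): payroll: 250 - 300 = -50, savings: 1200 + 300 = 1500. Balances: payroll=-50, savings=1500
Event 8 (transfer 250 payroll -> savings): payroll: -50 - 250 = -300, savings: 1500 + 250 = 1750. Balances: payroll=-300, savings=1750

Final balance of payroll: -300

Answer: -300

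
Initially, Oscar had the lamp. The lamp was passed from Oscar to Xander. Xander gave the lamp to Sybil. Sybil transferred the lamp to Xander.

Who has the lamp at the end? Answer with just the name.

Answer: Xander

Derivation:
Tracking the lamp through each event:
Start: Oscar has the lamp.
After event 1: Xander has the lamp.
After event 2: Sybil has the lamp.
After event 3: Xander has the lamp.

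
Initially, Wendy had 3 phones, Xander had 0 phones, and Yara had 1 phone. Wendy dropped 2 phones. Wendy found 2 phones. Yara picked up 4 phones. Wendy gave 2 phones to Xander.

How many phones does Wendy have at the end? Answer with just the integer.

Answer: 1

Derivation:
Tracking counts step by step:
Start: Wendy=3, Xander=0, Yara=1
Event 1 (Wendy -2): Wendy: 3 -> 1. State: Wendy=1, Xander=0, Yara=1
Event 2 (Wendy +2): Wendy: 1 -> 3. State: Wendy=3, Xander=0, Yara=1
Event 3 (Yara +4): Yara: 1 -> 5. State: Wendy=3, Xander=0, Yara=5
Event 4 (Wendy -> Xander, 2): Wendy: 3 -> 1, Xander: 0 -> 2. State: Wendy=1, Xander=2, Yara=5

Wendy's final count: 1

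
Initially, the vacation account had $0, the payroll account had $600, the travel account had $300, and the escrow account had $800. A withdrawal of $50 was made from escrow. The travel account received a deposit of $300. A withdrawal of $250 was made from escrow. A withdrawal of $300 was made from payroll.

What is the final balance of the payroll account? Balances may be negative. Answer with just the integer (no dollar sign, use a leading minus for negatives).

Answer: 300

Derivation:
Tracking account balances step by step:
Start: vacation=0, payroll=600, travel=300, escrow=800
Event 1 (withdraw 50 from escrow): escrow: 800 - 50 = 750. Balances: vacation=0, payroll=600, travel=300, escrow=750
Event 2 (deposit 300 to travel): travel: 300 + 300 = 600. Balances: vacation=0, payroll=600, travel=600, escrow=750
Event 3 (withdraw 250 from escrow): escrow: 750 - 250 = 500. Balances: vacation=0, payroll=600, travel=600, escrow=500
Event 4 (withdraw 300 from payroll): payroll: 600 - 300 = 300. Balances: vacation=0, payroll=300, travel=600, escrow=500

Final balance of payroll: 300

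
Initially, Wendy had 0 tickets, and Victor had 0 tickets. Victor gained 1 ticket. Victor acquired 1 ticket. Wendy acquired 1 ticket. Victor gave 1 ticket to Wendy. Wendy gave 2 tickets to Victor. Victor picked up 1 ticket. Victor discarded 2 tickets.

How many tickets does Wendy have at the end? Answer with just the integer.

Answer: 0

Derivation:
Tracking counts step by step:
Start: Wendy=0, Victor=0
Event 1 (Victor +1): Victor: 0 -> 1. State: Wendy=0, Victor=1
Event 2 (Victor +1): Victor: 1 -> 2. State: Wendy=0, Victor=2
Event 3 (Wendy +1): Wendy: 0 -> 1. State: Wendy=1, Victor=2
Event 4 (Victor -> Wendy, 1): Victor: 2 -> 1, Wendy: 1 -> 2. State: Wendy=2, Victor=1
Event 5 (Wendy -> Victor, 2): Wendy: 2 -> 0, Victor: 1 -> 3. State: Wendy=0, Victor=3
Event 6 (Victor +1): Victor: 3 -> 4. State: Wendy=0, Victor=4
Event 7 (Victor -2): Victor: 4 -> 2. State: Wendy=0, Victor=2

Wendy's final count: 0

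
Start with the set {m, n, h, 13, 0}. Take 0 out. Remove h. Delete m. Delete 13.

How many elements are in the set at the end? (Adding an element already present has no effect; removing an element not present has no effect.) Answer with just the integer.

Tracking the set through each operation:
Start: {0, 13, h, m, n}
Event 1 (remove 0): removed. Set: {13, h, m, n}
Event 2 (remove h): removed. Set: {13, m, n}
Event 3 (remove m): removed. Set: {13, n}
Event 4 (remove 13): removed. Set: {n}

Final set: {n} (size 1)

Answer: 1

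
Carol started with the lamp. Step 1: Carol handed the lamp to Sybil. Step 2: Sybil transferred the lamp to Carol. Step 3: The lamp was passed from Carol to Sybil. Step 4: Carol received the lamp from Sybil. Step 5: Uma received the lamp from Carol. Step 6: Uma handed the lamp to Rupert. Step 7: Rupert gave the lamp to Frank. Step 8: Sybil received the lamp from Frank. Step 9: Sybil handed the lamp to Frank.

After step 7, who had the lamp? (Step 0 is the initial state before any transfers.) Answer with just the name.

Answer: Frank

Derivation:
Tracking the lamp holder through step 7:
After step 0 (start): Carol
After step 1: Sybil
After step 2: Carol
After step 3: Sybil
After step 4: Carol
After step 5: Uma
After step 6: Rupert
After step 7: Frank

At step 7, the holder is Frank.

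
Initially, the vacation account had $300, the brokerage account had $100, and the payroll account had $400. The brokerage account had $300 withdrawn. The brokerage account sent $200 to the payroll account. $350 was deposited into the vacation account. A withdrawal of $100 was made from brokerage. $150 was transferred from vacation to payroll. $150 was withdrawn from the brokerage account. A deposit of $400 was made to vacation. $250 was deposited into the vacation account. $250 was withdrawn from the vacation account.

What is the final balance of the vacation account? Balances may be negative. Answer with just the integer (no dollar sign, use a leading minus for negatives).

Tracking account balances step by step:
Start: vacation=300, brokerage=100, payroll=400
Event 1 (withdraw 300 from brokerage): brokerage: 100 - 300 = -200. Balances: vacation=300, brokerage=-200, payroll=400
Event 2 (transfer 200 brokerage -> payroll): brokerage: -200 - 200 = -400, payroll: 400 + 200 = 600. Balances: vacation=300, brokerage=-400, payroll=600
Event 3 (deposit 350 to vacation): vacation: 300 + 350 = 650. Balances: vacation=650, brokerage=-400, payroll=600
Event 4 (withdraw 100 from brokerage): brokerage: -400 - 100 = -500. Balances: vacation=650, brokerage=-500, payroll=600
Event 5 (transfer 150 vacation -> payroll): vacation: 650 - 150 = 500, payroll: 600 + 150 = 750. Balances: vacation=500, brokerage=-500, payroll=750
Event 6 (withdraw 150 from brokerage): brokerage: -500 - 150 = -650. Balances: vacation=500, brokerage=-650, payroll=750
Event 7 (deposit 400 to vacation): vacation: 500 + 400 = 900. Balances: vacation=900, brokerage=-650, payroll=750
Event 8 (deposit 250 to vacation): vacation: 900 + 250 = 1150. Balances: vacation=1150, brokerage=-650, payroll=750
Event 9 (withdraw 250 from vacation): vacation: 1150 - 250 = 900. Balances: vacation=900, brokerage=-650, payroll=750

Final balance of vacation: 900

Answer: 900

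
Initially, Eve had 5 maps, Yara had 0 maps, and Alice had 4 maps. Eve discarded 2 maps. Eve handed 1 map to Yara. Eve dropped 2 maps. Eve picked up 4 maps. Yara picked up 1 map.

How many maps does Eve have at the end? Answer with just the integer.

Tracking counts step by step:
Start: Eve=5, Yara=0, Alice=4
Event 1 (Eve -2): Eve: 5 -> 3. State: Eve=3, Yara=0, Alice=4
Event 2 (Eve -> Yara, 1): Eve: 3 -> 2, Yara: 0 -> 1. State: Eve=2, Yara=1, Alice=4
Event 3 (Eve -2): Eve: 2 -> 0. State: Eve=0, Yara=1, Alice=4
Event 4 (Eve +4): Eve: 0 -> 4. State: Eve=4, Yara=1, Alice=4
Event 5 (Yara +1): Yara: 1 -> 2. State: Eve=4, Yara=2, Alice=4

Eve's final count: 4

Answer: 4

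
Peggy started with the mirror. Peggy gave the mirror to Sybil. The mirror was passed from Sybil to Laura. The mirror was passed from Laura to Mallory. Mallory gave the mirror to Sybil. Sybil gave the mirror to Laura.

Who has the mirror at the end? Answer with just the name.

Tracking the mirror through each event:
Start: Peggy has the mirror.
After event 1: Sybil has the mirror.
After event 2: Laura has the mirror.
After event 3: Mallory has the mirror.
After event 4: Sybil has the mirror.
After event 5: Laura has the mirror.

Answer: Laura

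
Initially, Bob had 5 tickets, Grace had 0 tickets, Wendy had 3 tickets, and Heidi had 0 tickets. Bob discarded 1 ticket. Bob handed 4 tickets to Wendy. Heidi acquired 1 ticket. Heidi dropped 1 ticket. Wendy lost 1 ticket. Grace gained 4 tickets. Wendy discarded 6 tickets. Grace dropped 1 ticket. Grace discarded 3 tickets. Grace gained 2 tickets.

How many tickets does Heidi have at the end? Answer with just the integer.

Answer: 0

Derivation:
Tracking counts step by step:
Start: Bob=5, Grace=0, Wendy=3, Heidi=0
Event 1 (Bob -1): Bob: 5 -> 4. State: Bob=4, Grace=0, Wendy=3, Heidi=0
Event 2 (Bob -> Wendy, 4): Bob: 4 -> 0, Wendy: 3 -> 7. State: Bob=0, Grace=0, Wendy=7, Heidi=0
Event 3 (Heidi +1): Heidi: 0 -> 1. State: Bob=0, Grace=0, Wendy=7, Heidi=1
Event 4 (Heidi -1): Heidi: 1 -> 0. State: Bob=0, Grace=0, Wendy=7, Heidi=0
Event 5 (Wendy -1): Wendy: 7 -> 6. State: Bob=0, Grace=0, Wendy=6, Heidi=0
Event 6 (Grace +4): Grace: 0 -> 4. State: Bob=0, Grace=4, Wendy=6, Heidi=0
Event 7 (Wendy -6): Wendy: 6 -> 0. State: Bob=0, Grace=4, Wendy=0, Heidi=0
Event 8 (Grace -1): Grace: 4 -> 3. State: Bob=0, Grace=3, Wendy=0, Heidi=0
Event 9 (Grace -3): Grace: 3 -> 0. State: Bob=0, Grace=0, Wendy=0, Heidi=0
Event 10 (Grace +2): Grace: 0 -> 2. State: Bob=0, Grace=2, Wendy=0, Heidi=0

Heidi's final count: 0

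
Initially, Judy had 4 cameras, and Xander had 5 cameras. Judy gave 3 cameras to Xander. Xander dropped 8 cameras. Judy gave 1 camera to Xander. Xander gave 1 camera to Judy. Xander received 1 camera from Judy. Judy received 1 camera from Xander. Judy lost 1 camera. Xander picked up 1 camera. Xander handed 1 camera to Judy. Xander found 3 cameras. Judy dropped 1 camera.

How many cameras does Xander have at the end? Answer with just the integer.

Answer: 3

Derivation:
Tracking counts step by step:
Start: Judy=4, Xander=5
Event 1 (Judy -> Xander, 3): Judy: 4 -> 1, Xander: 5 -> 8. State: Judy=1, Xander=8
Event 2 (Xander -8): Xander: 8 -> 0. State: Judy=1, Xander=0
Event 3 (Judy -> Xander, 1): Judy: 1 -> 0, Xander: 0 -> 1. State: Judy=0, Xander=1
Event 4 (Xander -> Judy, 1): Xander: 1 -> 0, Judy: 0 -> 1. State: Judy=1, Xander=0
Event 5 (Judy -> Xander, 1): Judy: 1 -> 0, Xander: 0 -> 1. State: Judy=0, Xander=1
Event 6 (Xander -> Judy, 1): Xander: 1 -> 0, Judy: 0 -> 1. State: Judy=1, Xander=0
Event 7 (Judy -1): Judy: 1 -> 0. State: Judy=0, Xander=0
Event 8 (Xander +1): Xander: 0 -> 1. State: Judy=0, Xander=1
Event 9 (Xander -> Judy, 1): Xander: 1 -> 0, Judy: 0 -> 1. State: Judy=1, Xander=0
Event 10 (Xander +3): Xander: 0 -> 3. State: Judy=1, Xander=3
Event 11 (Judy -1): Judy: 1 -> 0. State: Judy=0, Xander=3

Xander's final count: 3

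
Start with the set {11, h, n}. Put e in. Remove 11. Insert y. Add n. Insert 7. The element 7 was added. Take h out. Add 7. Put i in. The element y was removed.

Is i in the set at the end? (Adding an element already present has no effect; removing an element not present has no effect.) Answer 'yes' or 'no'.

Answer: yes

Derivation:
Tracking the set through each operation:
Start: {11, h, n}
Event 1 (add e): added. Set: {11, e, h, n}
Event 2 (remove 11): removed. Set: {e, h, n}
Event 3 (add y): added. Set: {e, h, n, y}
Event 4 (add n): already present, no change. Set: {e, h, n, y}
Event 5 (add 7): added. Set: {7, e, h, n, y}
Event 6 (add 7): already present, no change. Set: {7, e, h, n, y}
Event 7 (remove h): removed. Set: {7, e, n, y}
Event 8 (add 7): already present, no change. Set: {7, e, n, y}
Event 9 (add i): added. Set: {7, e, i, n, y}
Event 10 (remove y): removed. Set: {7, e, i, n}

Final set: {7, e, i, n} (size 4)
i is in the final set.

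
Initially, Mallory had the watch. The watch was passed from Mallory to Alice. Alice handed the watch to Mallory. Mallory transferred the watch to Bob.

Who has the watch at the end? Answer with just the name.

Tracking the watch through each event:
Start: Mallory has the watch.
After event 1: Alice has the watch.
After event 2: Mallory has the watch.
After event 3: Bob has the watch.

Answer: Bob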